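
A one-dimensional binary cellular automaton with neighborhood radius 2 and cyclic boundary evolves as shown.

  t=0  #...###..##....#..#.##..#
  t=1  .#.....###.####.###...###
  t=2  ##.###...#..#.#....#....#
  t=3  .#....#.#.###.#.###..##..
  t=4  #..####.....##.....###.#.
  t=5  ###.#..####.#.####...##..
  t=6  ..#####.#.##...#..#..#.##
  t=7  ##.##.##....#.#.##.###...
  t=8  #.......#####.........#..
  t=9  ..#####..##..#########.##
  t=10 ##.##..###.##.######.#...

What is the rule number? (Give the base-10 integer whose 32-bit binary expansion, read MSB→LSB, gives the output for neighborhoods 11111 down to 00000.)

  #####|#  b31=1 t=6,i=4
  ####.|.  b30=0 t=1,i=13
  ###.#|#  b29=1 t=1,i=9
  ###..|.  b28=0 t=0,i=6
  ##.##|.  b27=0 t=1,i=10
  ##.#.|#  b26=1 t=1,i=0
  ##..#|#  b25=1 t=0,i=7
  ##...|#  b24=1 t=0,i=1
  #.###|.  b23=0 t=1,i=11
  #.##.|.  b22=0 t=0,i=20
  #.#.#|.  b21=0 t=3,i=8
  #.#..|#  b20=1 t=1,i=1
  #..##|#  b19=1 t=0,i=8
  #..#.|#  b18=1 t=0,i=17
  #...#|.  b17=0 t=0,i=2
  #....|#  b16=1 t=0,i=12
  .####|#  b15=1 t=1,i=12
  .###.|.  b14=0 t=0,i=5
  .##.#|.  b13=0 t=7,i=1
  .##..|.  b12=0 t=0,i=0
  .#.##|.  b11=0 t=0,i=19
  .#.#.|.  b10=0 t=2,i=13
  .#..#|#  b9=1 t=0,i=16
  .#...|.  b8=0 t=1,i=2
  ..###|.  b7=0 t=0,i=4
  ..##.|#  b6=1 t=0,i=9
  ..#.#|#  b5=1 t=0,i=18
  ..#..|.  b4=0 t=0,i=15
  ...##|.  b3=0 t=0,i=3
  ...#.|#  b2=1 t=0,i=14
  ....#|#  b1=1 t=0,i=13
  .....|#  b0=1 t=1,i=4
  bits 10100111000111011000001001100111 = 2803728999

2803728999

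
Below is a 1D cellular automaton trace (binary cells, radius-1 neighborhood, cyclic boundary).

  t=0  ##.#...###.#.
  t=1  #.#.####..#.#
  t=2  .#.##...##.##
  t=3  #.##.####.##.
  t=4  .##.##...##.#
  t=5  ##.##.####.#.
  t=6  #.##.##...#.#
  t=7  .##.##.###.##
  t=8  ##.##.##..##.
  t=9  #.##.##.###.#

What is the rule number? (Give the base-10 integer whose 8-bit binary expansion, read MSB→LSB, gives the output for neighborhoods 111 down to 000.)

  [7] ### => .  t=0,i=8
  [6] ##. => .  t=0,i=1
  [5] #.# => #  t=0,i=2
  [4] #.. => #  t=0,i=4
  [3] .## => #  t=0,i=0
  [2] .#. => .  t=0,i=3
  [1] ..# => #  t=0,i=6
  [0] ... => #  t=0,i=5
  bits 00111011 = 59

59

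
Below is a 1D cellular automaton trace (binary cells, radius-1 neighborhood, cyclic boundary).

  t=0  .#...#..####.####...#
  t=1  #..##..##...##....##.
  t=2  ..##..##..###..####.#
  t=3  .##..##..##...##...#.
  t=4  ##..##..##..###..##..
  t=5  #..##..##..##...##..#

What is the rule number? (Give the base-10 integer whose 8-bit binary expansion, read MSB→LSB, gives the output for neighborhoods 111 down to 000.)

43

  ### -> .   bit 7 = 0  t=0,i=9
  ##. -> .   bit 6 = 0  t=0,i=11
  #.# -> #   bit 5 = 1  t=0,i=0
  #.. -> .   bit 4 = 0  t=0,i=2
  .## -> #   bit 3 = 1  t=0,i=8
  .#. -> .   bit 2 = 0  t=0,i=1
  ..# -> #   bit 1 = 1  t=0,i=4
  ... -> #   bit 0 = 1  t=0,i=3
  bits 00101011 = 43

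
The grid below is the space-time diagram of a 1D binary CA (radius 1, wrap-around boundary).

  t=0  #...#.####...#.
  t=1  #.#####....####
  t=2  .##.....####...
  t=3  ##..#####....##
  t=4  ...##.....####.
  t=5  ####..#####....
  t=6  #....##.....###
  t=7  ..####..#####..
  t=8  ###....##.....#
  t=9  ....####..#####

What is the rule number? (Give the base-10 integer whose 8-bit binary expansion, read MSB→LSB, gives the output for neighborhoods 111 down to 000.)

  nb ###: next=.  (t=0,i=7, bit7=0)
  nb ##.: next=.  (t=0,i=9, bit6=0)
  nb #.#: next=#  (t=0,i=5, bit5=1)
  nb #..: next=.  (t=0,i=1, bit4=0)
  nb .##: next=#  (t=0,i=6, bit3=1)
  nb .#.: next=#  (t=0,i=0, bit2=1)
  nb ..#: next=#  (t=0,i=3, bit1=1)
  nb ...: next=#  (t=0,i=2, bit0=1)
  bits 00101111 = 47

47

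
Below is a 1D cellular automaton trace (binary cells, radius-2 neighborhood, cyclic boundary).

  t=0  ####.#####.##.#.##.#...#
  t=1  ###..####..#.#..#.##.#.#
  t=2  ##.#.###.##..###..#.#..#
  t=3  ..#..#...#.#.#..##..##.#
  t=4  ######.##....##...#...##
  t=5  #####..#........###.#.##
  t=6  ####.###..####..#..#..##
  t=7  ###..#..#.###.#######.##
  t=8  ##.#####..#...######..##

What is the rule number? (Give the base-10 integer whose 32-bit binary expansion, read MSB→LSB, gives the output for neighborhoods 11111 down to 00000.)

3335946901

  #####|#  b31=1 t=0,i=1
  ####.|#  b30=1 t=0,i=2
  ###.#|.  b29=0 t=0,i=3
  ###..|.  b28=0 t=1,i=2
  ##.##|.  b27=0 t=0,i=4
  ##.#.|#  b26=1 t=0,i=13
  ##..#|#  b25=1 t=1,i=3
  ##...|.  b24=0 t=4,i=9
  #.###|#  b23=1 t=0,i=5
  #.##.|#  b22=1 t=0,i=11
  #.#.#|.  b21=0 t=0,i=14
  #.#..|#  b20=1 t=0,i=19
  #..##|.  b19=0 t=1,i=4
  #..#.|#  b18=1 t=1,i=10
  #...#|#  b17=1 t=0,i=21
  #....|.  b16=0 t=4,i=10
  .####|#  b15=1 t=0,i=0
  .###.|.  b14=0 t=2,i=0
  .##.#|.  b13=0 t=0,i=12
  .##..|.  b12=0 t=2,i=10
  .#.##|.  b11=0 t=0,i=15
  .#.#.|.  b10=0 t=1,i=12
  .#..#|#  b9=1 t=1,i=14
  .#...|.  b8=0 t=0,i=20
  ..###|#  b7=1 t=0,i=23
  ..##.|.  b6=0 t=3,i=16
  ..#.#|.  b5=0 t=1,i=11
  ..#..|#  b4=1 t=3,i=2
  ...##|.  b3=0 t=0,i=22
  ...#.|#  b2=1 t=3,i=8
  ....#|.  b1=0 t=4,i=11
  .....|#  b0=1 t=5,i=10
  bits 11000110110101101000001010010101 = 3335946901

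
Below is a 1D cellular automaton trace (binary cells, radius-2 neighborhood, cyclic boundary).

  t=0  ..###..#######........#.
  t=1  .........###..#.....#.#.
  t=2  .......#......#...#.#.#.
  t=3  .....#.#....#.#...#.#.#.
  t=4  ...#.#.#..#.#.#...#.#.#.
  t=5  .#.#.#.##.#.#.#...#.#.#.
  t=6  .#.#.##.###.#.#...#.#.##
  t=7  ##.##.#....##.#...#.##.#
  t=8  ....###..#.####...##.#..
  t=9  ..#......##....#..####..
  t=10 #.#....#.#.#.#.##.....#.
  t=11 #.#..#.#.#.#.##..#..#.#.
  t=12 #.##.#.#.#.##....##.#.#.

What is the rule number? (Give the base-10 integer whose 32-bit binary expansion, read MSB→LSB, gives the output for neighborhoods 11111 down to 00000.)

  ##### -> #   bit 31 = 1  t=0,i=9
  ####. -> .   bit 30 = 0  t=0,i=12
  ###.# -> .   bit 29 = 0  t=6,i=10
  ###.. -> .   bit 28 = 0  t=0,i=4
  ##.## -> .   bit 27 = 0  t=6,i=7
  ##.#. -> #   bit 26 = 1  t=5,i=9
  ##..# -> .   bit 25 = 0  t=0,i=5
  ##... -> #   bit 24 = 1  t=0,i=14
  #.### -> .   bit 23 = 0  t=6,i=8
  #.##. -> .   bit 22 = 0  t=5,i=7
  #.#.# -> #   bit 21 = 1  t=2,i=20
  #.#.. -> #   bit 20 = 1  t=1,i=22
  #..## -> .   bit 19 = 0  t=0,i=6
  #..#. -> .   bit 18 = 0  t=1,i=13
  #...# -> .   bit 17 = 0  t=0,i=0
  #.... -> .   bit 16 = 0  t=0,i=15
  .#### -> .   bit 15 = 0  t=0,i=8
  .###. -> .   bit 14 = 0  t=0,i=3
  .##.# -> #   bit 13 = 1  t=5,i=8
  .##.. -> .   bit 12 = 0  t=9,i=10
  .#.## -> #   bit 11 = 1  t=5,i=6
  .#.#. -> .   bit 10 = 0  t=1,i=21
  .#..# -> #   bit 9 = 1  t=4,i=8
  .#... -> .   bit 8 = 0  t=0,i=23
  ..### -> .   bit 7 = 0  t=0,i=2
  ..##. -> #   bit 6 = 1  t=7,i=11
  ..#.# -> #   bit 5 = 1  t=1,i=20
  ..#.. -> #   bit 4 = 1  t=0,i=22
  ...## -> .   bit 3 = 0  t=0,i=1
  ...#. -> .   bit 2 = 0  t=0,i=21
  ....# -> #   bit 1 = 1  t=0,i=20
  ..... -> .   bit 0 = 0  t=0,i=16
  bits 10000101001100000010101001110010 = 2234526322

2234526322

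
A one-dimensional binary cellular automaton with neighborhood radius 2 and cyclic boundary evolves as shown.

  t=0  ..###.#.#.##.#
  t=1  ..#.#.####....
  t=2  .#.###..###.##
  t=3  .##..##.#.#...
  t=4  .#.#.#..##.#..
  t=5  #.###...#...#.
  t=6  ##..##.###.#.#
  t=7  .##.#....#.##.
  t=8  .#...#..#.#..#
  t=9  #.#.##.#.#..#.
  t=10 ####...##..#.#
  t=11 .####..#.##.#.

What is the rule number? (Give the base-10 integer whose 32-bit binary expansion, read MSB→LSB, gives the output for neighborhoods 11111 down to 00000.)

4079226325

  #####|#  b31=1 t=10,i=1
  ####.|#  b30=1 t=1,i=8
  ###.#|#  b29=1 t=0,i=4
  ###..|#  b28=1 t=1,i=9
  ##.##|.  b27=0 t=2,i=11
  ##.#.|.  b26=0 t=0,i=5
  ##..#|#  b25=1 t=2,i=6
  ##...|#  b24=1 t=1,i=10
  #.###|.  b23=0 t=1,i=6
  #.##.|.  b22=0 t=0,i=10
  #.#.#|#  b21=1 t=0,i=6
  #.#..|.  b20=0 t=0,i=13
  #..##|.  b19=0 t=0,i=1
  #..#.|#  b18=1 t=8,i=7
  #...#|.  b17=0 t=4,i=13
  #....|.  b16=0 t=1,i=11
  .####|.  b15=0 t=1,i=7
  .###.|.  b14=0 t=0,i=3
  .##.#|.  b13=0 t=0,i=11
  .##..|.  b12=0 t=3,i=2
  .#.##|#  b11=1 t=0,i=9
  .#.#.|#  b10=1 t=0,i=7
  .#..#|.  b9=0 t=0,i=0
  .#...|#  b8=1 t=3,i=11
  ..###|#  b7=1 t=0,i=2
  ..##.|#  b6=1 t=3,i=1
  ..#.#|.  b5=0 t=1,i=2
  ..#..|#  b4=1 t=5,i=8
  ...##|.  b3=0 t=3,i=0
  ...#.|#  b2=1 t=1,i=1
  ....#|.  b1=0 t=1,i=0
  .....|#  b0=1 t=1,i=12
  bits 11110011001001000000110111010101 = 4079226325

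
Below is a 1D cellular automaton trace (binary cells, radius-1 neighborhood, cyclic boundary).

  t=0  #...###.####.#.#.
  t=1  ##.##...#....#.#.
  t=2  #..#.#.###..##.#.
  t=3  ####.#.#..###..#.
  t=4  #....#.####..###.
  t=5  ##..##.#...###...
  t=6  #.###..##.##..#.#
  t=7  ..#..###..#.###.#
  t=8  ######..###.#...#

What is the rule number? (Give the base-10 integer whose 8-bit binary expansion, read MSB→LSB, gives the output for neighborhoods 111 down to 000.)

30

  nb ###: next=.  (t=0,i=5, bit7=0)
  nb ##.: next=.  (t=0,i=6, bit6=0)
  nb #.#: next=.  (t=0,i=7, bit5=0)
  nb #..: next=#  (t=0,i=1, bit4=1)
  nb .##: next=#  (t=0,i=4, bit3=1)
  nb .#.: next=#  (t=0,i=0, bit2=1)
  nb ..#: next=#  (t=0,i=3, bit1=1)
  nb ...: next=.  (t=0,i=2, bit0=0)
  bits 00011110 = 30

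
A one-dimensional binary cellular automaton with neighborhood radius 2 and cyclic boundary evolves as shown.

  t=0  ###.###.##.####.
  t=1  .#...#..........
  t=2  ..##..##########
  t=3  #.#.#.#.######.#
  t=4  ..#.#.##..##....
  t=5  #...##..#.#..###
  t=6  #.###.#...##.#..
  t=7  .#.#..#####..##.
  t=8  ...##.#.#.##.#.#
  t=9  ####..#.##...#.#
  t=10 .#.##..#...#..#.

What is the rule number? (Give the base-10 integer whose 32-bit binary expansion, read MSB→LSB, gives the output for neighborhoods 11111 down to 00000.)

2452835275

  [31] ##### => #  t=2,i=8
  [30] ####. => .  t=0,i=13
  [29] ###.# => .  t=0,i=2
  [28] ###.. => #  t=2,i=15
  [27] ##.## => .  t=0,i=3
  [26] ##.#. => .  t=3,i=1
  [25] ##..# => #  t=2,i=0
  [24] ##... => .  t=4,i=12
  [23] #.### => .  t=0,i=0
  [22] #.##. => .  t=0,i=8
  [21] #.#.# => #  t=3,i=2
  [20] #.#.. => #  t=5,i=10
  [19] #..## => .  t=2,i=1
  [18] #..#. => .  t=5,i=7
  [17] #...# => #  t=1,i=3
  [16] #.... => #  t=1,i=7
  [15] .#### => .  t=0,i=12
  [14] .###. => #  t=0,i=1
  [13] .##.# => .  t=0,i=9
  [12] .##.. => .  t=2,i=3
  [11] .#.## => #  t=3,i=7
  [10] .#.#. => .  t=3,i=3
  [9] .#..# => #  t=5,i=11
  [8] .#... => #  t=1,i=2
  [7] ..### => #  t=2,i=6
  [6] ..##. => #  t=2,i=2
  [5] ..#.# => .  t=4,i=2
  [4] ..#.. => .  t=1,i=1
  [3] ...## => #  t=5,i=3
  [2] ...#. => .  t=1,i=0
  [1] ....# => #  t=1,i=15
  [0] ..... => #  t=1,i=8
  bits 10010010001100110100101111001011 = 2452835275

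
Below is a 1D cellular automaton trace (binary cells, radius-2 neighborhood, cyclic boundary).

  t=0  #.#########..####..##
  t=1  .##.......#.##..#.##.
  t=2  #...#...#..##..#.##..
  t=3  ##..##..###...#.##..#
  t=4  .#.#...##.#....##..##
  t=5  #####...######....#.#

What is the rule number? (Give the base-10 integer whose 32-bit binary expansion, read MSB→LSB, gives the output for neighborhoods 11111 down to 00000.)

  [31] ##### => .  t=0,i=4
  [30] ####. => .  t=0,i=9
  [29] ###.# => .  t=0,i=0
  [28] ###.. => #  t=0,i=10
  [27] ##.## => #  t=0,i=1
  [26] ##.#. => #  t=4,i=0
  [25] ##..# => .  t=0,i=11
  [24] ##... => .  t=1,i=3
  [23] #.### => #  t=0,i=2
  [22] #.##. => #  t=1,i=12
  [21] #.#.# => #  t=4,i=1
  [20] #.#.. => #  t=4,i=3
  [19] #..## => #  t=0,i=12
  [18] #..#. => #  t=1,i=15
  [17] #...# => .  t=2,i=2
  [16] #.... => #  t=1,i=4
  [15] .#### => .  t=0,i=3
  [14] .###. => .  t=0,i=20
  [13] .##.# => #  t=4,i=8
  [12] .##.. => .  t=1,i=2
  [11] .#.## => #  t=1,i=11
  [10] .#.#. => #  t=4,i=2
  [9] .#..# => #  t=2,i=9
  [8] .#... => #  t=2,i=1
  [7] ..### => #  t=0,i=13
  [6] ..##. => .  t=1,i=1
  [5] ..#.# => .  t=1,i=10
  [4] ..#.. => #  t=2,i=0
  [3] ...## => .  t=4,i=6
  [2] ...#. => .  t=1,i=9
  [1] ....# => #  t=1,i=8
  [0] ..... => .  t=1,i=5
  bits 00011100111111010010111110010010 = 486354834

486354834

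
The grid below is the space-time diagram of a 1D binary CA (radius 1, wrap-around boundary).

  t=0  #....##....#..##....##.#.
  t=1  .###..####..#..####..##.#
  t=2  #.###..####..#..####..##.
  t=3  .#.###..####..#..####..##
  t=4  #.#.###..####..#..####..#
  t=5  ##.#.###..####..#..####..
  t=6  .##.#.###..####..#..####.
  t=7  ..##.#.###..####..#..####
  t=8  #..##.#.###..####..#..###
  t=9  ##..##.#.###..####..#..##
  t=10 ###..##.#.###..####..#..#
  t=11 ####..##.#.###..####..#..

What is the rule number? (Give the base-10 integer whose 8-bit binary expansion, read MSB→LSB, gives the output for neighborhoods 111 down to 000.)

241

  ### -> #   bit 7 = 1  t=1,i=2
  ##. -> #   bit 6 = 1  t=0,i=6
  #.# -> #   bit 5 = 1  t=0,i=22
  #.. -> #   bit 4 = 1  t=0,i=1
  .## -> .   bit 3 = 0  t=0,i=5
  .#. -> .   bit 2 = 0  t=0,i=0
  ..# -> .   bit 1 = 0  t=0,i=4
  ... -> #   bit 0 = 1  t=0,i=2
  bits 11110001 = 241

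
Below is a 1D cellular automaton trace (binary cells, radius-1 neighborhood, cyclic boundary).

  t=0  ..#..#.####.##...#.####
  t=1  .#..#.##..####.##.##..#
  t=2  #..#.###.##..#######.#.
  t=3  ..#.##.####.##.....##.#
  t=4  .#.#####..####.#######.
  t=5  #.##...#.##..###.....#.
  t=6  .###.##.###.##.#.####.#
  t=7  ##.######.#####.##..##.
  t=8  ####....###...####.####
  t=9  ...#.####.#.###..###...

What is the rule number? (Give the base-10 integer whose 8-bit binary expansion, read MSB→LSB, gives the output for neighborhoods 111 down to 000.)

  [7] ### => .  t=0,i=8
  [6] ##. => #  t=0,i=10
  [5] #.# => #  t=0,i=6
  [4] #.. => .  t=0,i=0
  [3] .## => #  t=0,i=7
  [2] .#. => .  t=0,i=2
  [1] ..# => #  t=0,i=1
  [0] ... => #  t=0,i=15
  bits 01101011 = 107

107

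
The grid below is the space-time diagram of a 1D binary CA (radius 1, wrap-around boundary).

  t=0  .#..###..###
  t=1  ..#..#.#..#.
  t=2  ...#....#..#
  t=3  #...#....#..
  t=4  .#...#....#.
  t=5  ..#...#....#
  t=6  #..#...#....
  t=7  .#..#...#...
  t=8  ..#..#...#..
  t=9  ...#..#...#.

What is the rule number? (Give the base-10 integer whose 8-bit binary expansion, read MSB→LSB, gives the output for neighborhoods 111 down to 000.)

  ###|#  b7=1 t=0,i=5
  ##.|.  b6=0 t=0,i=6
  #.#|.  b5=0 t=0,i=0
  #..|#  b4=1 t=0,i=2
  .##|.  b3=0 t=0,i=4
  .#.|.  b2=0 t=0,i=1
  ..#|.  b1=0 t=0,i=3
  ...|.  b0=0 t=1,i=0
  bits 10010000 = 144

144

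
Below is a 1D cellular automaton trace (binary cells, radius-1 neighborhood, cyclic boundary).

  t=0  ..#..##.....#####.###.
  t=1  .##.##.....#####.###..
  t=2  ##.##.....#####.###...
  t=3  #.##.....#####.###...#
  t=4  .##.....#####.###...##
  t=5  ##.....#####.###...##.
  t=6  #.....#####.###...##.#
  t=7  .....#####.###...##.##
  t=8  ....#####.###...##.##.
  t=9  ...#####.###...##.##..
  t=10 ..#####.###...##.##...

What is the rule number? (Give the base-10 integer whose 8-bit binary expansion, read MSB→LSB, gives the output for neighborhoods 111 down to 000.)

174

  nb ###: next=#  (t=0,i=13, bit7=1)
  nb ##.: next=.  (t=0,i=6, bit6=0)
  nb #.#: next=#  (t=0,i=17, bit5=1)
  nb #..: next=.  (t=0,i=3, bit4=0)
  nb .##: next=#  (t=0,i=5, bit3=1)
  nb .#.: next=#  (t=0,i=2, bit2=1)
  nb ..#: next=#  (t=0,i=1, bit1=1)
  nb ...: next=.  (t=0,i=0, bit0=0)
  bits 10101110 = 174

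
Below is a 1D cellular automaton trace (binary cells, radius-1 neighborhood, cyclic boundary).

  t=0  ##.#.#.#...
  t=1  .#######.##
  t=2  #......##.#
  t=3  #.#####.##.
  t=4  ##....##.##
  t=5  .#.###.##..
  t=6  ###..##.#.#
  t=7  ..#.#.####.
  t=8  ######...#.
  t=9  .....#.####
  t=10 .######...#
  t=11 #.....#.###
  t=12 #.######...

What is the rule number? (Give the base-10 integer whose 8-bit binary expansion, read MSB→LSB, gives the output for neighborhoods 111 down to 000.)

103

  [7] ### => .  t=1,i=2
  [6] ##. => #  t=0,i=1
  [5] #.# => #  t=0,i=2
  [4] #.. => .  t=0,i=8
  [3] .## => .  t=0,i=0
  [2] .#. => #  t=0,i=3
  [1] ..# => #  t=0,i=10
  [0] ... => #  t=0,i=9
  bits 01100111 = 103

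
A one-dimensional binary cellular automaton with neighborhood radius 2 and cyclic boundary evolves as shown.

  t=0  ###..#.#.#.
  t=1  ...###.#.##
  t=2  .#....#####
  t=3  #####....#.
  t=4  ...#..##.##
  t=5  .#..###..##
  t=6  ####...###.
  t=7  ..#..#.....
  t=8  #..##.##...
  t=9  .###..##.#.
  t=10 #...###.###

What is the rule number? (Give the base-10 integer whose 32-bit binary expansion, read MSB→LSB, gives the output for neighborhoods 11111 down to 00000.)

  #####|.  b31=0 t=2,i=8
  ####.|#  b30=1 t=2,i=9
  ###.#|.  b29=0 t=1,i=5
  ###..|.  b28=0 t=0,i=2
  ##.##|.  b27=0 t=4,i=8
  ##.#.|#  b26=1 t=1,i=6
  ##..#|#  b25=1 t=0,i=3
  ##...|.  b24=0 t=1,i=0
  #.###|.  b23=0 t=0,i=0
  #.##.|#  b22=1 t=1,i=9
  #.#.#|#  b21=1 t=0,i=7
  #.#..|#  b20=1 t=2,i=1
  #..##|#  b19=1 t=4,i=5
  #..#.|#  b18=1 t=0,i=4
  #...#|#  b17=1 t=1,i=1
  #....|#  b16=1 t=2,i=3
  .####|.  b15=0 t=2,i=7
  .###.|.  b14=0 t=0,i=1
  .##.#|.  b13=0 t=4,i=7
  .##..|#  b12=1 t=1,i=10
  .#.##|#  b11=1 t=0,i=10
  .#.#.|.  b10=0 t=0,i=6
  .#..#|#  b9=1 t=4,i=4
  .#...|#  b8=1 t=2,i=2
  ..###|.  b7=0 t=1,i=3
  ..##.|#  b6=1 t=4,i=6
  ..#.#|#  b5=1 t=0,i=5
  ..#..|.  b4=0 t=4,i=3
  ...##|.  b3=0 t=1,i=2
  ...#.|.  b2=0 t=3,i=8
  ....#|#  b1=1 t=2,i=4
  .....|.  b0=0 t=7,i=8
  bits 01000110011111110001101101100010 = 1182735202

1182735202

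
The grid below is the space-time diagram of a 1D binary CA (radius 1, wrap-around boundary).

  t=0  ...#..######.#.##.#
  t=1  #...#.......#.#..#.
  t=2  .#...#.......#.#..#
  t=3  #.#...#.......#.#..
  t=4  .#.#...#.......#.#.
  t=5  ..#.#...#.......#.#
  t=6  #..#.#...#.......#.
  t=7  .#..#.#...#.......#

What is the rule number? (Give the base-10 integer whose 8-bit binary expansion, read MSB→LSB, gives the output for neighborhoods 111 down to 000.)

  nb ###: next=.  (t=0,i=7, bit7=0)
  nb ##.: next=.  (t=0,i=11, bit6=0)
  nb #.#: next=#  (t=0,i=12, bit5=1)
  nb #..: next=#  (t=0,i=0, bit4=1)
  nb .##: next=.  (t=0,i=6, bit3=0)
  nb .#.: next=.  (t=0,i=3, bit2=0)
  nb ..#: next=.  (t=0,i=2, bit1=0)
  nb ...: next=.  (t=0,i=1, bit0=0)
  bits 00110000 = 48

48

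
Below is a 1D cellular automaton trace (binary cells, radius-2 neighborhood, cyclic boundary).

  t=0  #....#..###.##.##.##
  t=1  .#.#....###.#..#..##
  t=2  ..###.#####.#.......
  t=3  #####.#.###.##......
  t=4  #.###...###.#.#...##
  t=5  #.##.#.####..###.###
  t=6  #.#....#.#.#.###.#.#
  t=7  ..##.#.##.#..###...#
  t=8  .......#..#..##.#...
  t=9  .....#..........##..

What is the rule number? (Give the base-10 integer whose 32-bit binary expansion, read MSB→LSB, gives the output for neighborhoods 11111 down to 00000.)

3822077354

  nb #####: next=#  (t=2,i=8, bit31=1)
  nb ####.: next=#  (t=2,i=9, bit30=1)
  nb ###.#: next=#  (t=0,i=10, bit29=1)
  nb ###..: next=.  (t=0,i=0, bit28=0)
  nb ##.##: next=.  (t=0,i=11, bit27=0)
  nb ##.#.: next=.  (t=1,i=0, bit26=0)
  nb ##..#: next=#  (t=5,i=11, bit25=1)
  nb ##...: next=#  (t=0,i=1, bit24=1)
  nb #.###: next=#  (t=0,i=18, bit23=1)
  nb #.##.: next=#  (t=0,i=12, bit22=1)
  nb #.#.#: next=.  (t=1,i=1, bit21=0)
  nb #.#..: next=#  (t=1,i=3, bit20=1)
  nb #..##: next=.  (t=0,i=7, bit19=0)
  nb #..#.: next=.  (t=1,i=14, bit18=0)
  nb #...#: next=.  (t=4,i=6, bit17=0)
  nb #....: next=.  (t=0,i=2, bit16=0)
  nb .####: next=.  (t=2,i=7, bit15=0)
  nb .###.: next=#  (t=0,i=9, bit14=1)
  nb .##.#: next=.  (t=0,i=13, bit13=0)
  nb .##..: next=.  (t=3,i=13, bit12=0)
  nb .#.##: next=.  (t=3,i=7, bit11=0)
  nb .#.#.: next=#  (t=1,i=2, bit10=1)
  nb .#..#: next=.  (t=0,i=6, bit9=0)
  nb .#...: next=#  (t=1,i=4, bit8=1)
  nb ..###: next=#  (t=0,i=8, bit7=1)
  nb ..##.: next=.  (t=1,i=18, bit6=0)
  nb ..#.#: next=#  (t=6,i=7, bit5=1)
  nb ..#..: next=.  (t=0,i=5, bit4=0)
  nb ...##: next=#  (t=1,i=7, bit3=1)
  nb ...#.: next=.  (t=0,i=4, bit2=0)
  nb ....#: next=#  (t=0,i=3, bit1=1)
  nb .....: next=.  (t=2,i=15, bit0=0)
  bits 11100011110100000100010110101010 = 3822077354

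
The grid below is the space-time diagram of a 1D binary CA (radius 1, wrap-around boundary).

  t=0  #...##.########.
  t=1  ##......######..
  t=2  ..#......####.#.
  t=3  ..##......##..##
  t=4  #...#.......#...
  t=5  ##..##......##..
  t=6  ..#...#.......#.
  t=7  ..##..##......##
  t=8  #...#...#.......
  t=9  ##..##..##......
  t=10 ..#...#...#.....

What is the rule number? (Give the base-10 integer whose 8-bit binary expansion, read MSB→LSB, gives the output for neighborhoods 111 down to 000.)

  ###|#  b7=1 t=0,i=8
  ##.|.  b6=0 t=0,i=5
  #.#|.  b5=0 t=0,i=6
  #..|#  b4=1 t=0,i=1
  .##|.  b3=0 t=0,i=4
  .#.|#  b2=1 t=0,i=0
  ..#|.  b1=0 t=0,i=3
  ...|.  b0=0 t=0,i=2
  bits 10010100 = 148

148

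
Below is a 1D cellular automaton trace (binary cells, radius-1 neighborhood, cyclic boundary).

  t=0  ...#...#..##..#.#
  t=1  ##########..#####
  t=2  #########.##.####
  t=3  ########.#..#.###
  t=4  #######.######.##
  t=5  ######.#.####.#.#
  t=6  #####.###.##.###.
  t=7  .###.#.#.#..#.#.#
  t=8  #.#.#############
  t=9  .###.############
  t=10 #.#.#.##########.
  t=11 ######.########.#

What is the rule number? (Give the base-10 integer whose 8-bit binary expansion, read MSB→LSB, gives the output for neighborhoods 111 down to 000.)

  nb ###: next=#  (t=1,i=0, bit7=1)
  nb ##.: next=.  (t=0,i=11, bit6=0)
  nb #.#: next=#  (t=0,i=15, bit5=1)
  nb #..: next=#  (t=0,i=0, bit4=1)
  nb .##: next=.  (t=0,i=10, bit3=0)
  nb .#.: next=#  (t=0,i=3, bit2=1)
  nb ..#: next=#  (t=0,i=2, bit1=1)
  nb ...: next=#  (t=0,i=1, bit0=1)
  bits 10110111 = 183

183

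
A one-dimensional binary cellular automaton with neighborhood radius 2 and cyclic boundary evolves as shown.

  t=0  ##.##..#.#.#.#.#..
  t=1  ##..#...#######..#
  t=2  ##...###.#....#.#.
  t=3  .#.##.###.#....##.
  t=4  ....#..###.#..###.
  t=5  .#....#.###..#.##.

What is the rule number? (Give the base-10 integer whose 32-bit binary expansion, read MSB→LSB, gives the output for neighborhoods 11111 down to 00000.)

875230537

  nb #####: next=.  (t=1,i=10, bit31=0)
  nb ####.: next=.  (t=1,i=13, bit30=0)
  nb ###.#: next=#  (t=2,i=7, bit29=1)
  nb ###..: next=#  (t=1,i=1, bit28=1)
  nb ##.##: next=.  (t=0,i=2, bit27=0)
  nb ##.#.: next=#  (t=2,i=8, bit26=1)
  nb ##..#: next=.  (t=0,i=5, bit25=0)
  nb ##...: next=.  (t=2,i=2, bit24=0)
  nb #.###: next=.  (t=3,i=6, bit23=0)
  nb #.##.: next=.  (t=0,i=3, bit22=0)
  nb #.#.#: next=#  (t=0,i=9, bit21=1)
  nb #.#..: next=.  (t=0,i=15, bit20=0)
  nb #..##: next=#  (t=0,i=17, bit19=1)
  nb #..#.: next=.  (t=0,i=6, bit18=0)
  nb #...#: next=#  (t=1,i=6, bit17=1)
  nb #....: next=.  (t=2,i=11, bit16=0)
  nb .####: next=#  (t=1,i=9, bit15=1)
  nb .###.: next=#  (t=1,i=0, bit14=1)
  nb .##.#: next=#  (t=0,i=1, bit13=1)
  nb .##..: next=#  (t=0,i=4, bit12=1)
  nb .#.##: next=.  (t=2,i=17, bit11=0)
  nb .#.#.: next=#  (t=0,i=8, bit10=1)
  nb .#..#: next=.  (t=0,i=16, bit9=0)
  nb .#...: next=#  (t=1,i=5, bit8=1)
  nb ..###: next=.  (t=1,i=8, bit7=0)
  nb ..##.: next=#  (t=0,i=0, bit6=1)
  nb ..#.#: next=.  (t=0,i=7, bit5=0)
  nb ..#..: next=.  (t=1,i=4, bit4=0)
  nb ...##: next=#  (t=1,i=7, bit3=1)
  nb ...#.: next=.  (t=2,i=13, bit2=0)
  nb ....#: next=.  (t=2,i=12, bit1=0)
  nb .....: next=#  (t=4,i=1, bit0=1)
  bits 00110100001010101111010101001001 = 875230537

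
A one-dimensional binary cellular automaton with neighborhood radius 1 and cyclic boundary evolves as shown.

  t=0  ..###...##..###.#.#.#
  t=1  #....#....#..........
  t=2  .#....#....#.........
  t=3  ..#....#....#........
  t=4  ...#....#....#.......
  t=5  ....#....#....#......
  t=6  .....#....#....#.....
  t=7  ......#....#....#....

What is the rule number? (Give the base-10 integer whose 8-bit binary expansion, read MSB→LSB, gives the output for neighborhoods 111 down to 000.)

16

  [7] ### => .  t=0,i=3
  [6] ##. => .  t=0,i=4
  [5] #.# => .  t=0,i=15
  [4] #.. => #  t=0,i=0
  [3] .## => .  t=0,i=2
  [2] .#. => .  t=0,i=16
  [1] ..# => .  t=0,i=1
  [0] ... => .  t=0,i=6
  bits 00010000 = 16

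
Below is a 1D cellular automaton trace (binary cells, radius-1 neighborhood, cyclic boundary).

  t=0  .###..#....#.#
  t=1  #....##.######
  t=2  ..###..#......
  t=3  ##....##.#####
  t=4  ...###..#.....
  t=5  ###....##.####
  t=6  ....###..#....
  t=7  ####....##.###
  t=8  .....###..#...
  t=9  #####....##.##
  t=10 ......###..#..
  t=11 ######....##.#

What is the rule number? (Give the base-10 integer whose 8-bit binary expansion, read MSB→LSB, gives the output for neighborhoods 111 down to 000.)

  ### -> .   bit 7 = 0  t=0,i=2
  ##. -> .   bit 6 = 0  t=0,i=3
  #.# -> #   bit 5 = 1  t=0,i=0
  #.. -> .   bit 4 = 0  t=0,i=4
  .## -> .   bit 3 = 0  t=0,i=1
  .#. -> #   bit 2 = 1  t=0,i=6
  ..# -> #   bit 1 = 1  t=0,i=5
  ... -> #   bit 0 = 1  t=0,i=8
  bits 00100111 = 39

39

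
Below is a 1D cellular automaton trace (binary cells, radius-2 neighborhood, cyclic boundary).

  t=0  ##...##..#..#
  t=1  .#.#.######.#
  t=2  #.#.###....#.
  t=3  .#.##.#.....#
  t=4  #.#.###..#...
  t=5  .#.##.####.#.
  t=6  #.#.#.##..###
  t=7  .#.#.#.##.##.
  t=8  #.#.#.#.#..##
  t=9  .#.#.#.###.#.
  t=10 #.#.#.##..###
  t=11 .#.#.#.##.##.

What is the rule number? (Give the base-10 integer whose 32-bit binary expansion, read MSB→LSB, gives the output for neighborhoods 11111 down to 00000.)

  #####|.  b31=0 t=1,i=7
  ####.|.  b30=0 t=1,i=9
  ###.#|.  b29=0 t=1,i=10
  ###..|#  b28=1 t=0,i=1
  ##.##|.  b27=0 t=5,i=5
  ##.#.|#  b26=1 t=1,i=11
  ##..#|#  b25=1 t=0,i=7
  ##...|.  b24=0 t=0,i=2
  #.###|#  b23=1 t=1,i=5
  #.##.|.  b22=0 t=3,i=3
  #.#.#|.  b21=0 t=1,i=1
  #.#..|#  b20=1 t=3,i=6
  #..##|.  b19=0 t=0,i=11
  #..#.|#  b18=1 t=0,i=8
  #...#|#  b17=1 t=0,i=3
  #....|.  b16=0 t=2,i=8
  .####|#  b15=1 t=1,i=6
  .###.|.  b14=0 t=0,i=0
  .##.#|#  b13=1 t=3,i=4
  .##..|#  b12=1 t=0,i=6
  .#.##|#  b11=1 t=1,i=4
  .#.#.|#  b10=1 t=1,i=0
  .#..#|#  b9=1 t=0,i=10
  .#...|.  b8=0 t=3,i=7
  ..###|#  b7=1 t=0,i=12
  ..##.|#  b6=1 t=0,i=5
  ..#.#|.  b5=0 t=2,i=11
  ..#..|#  b4=1 t=0,i=9
  ...##|.  b3=0 t=0,i=4
  ...#.|.  b2=0 t=2,i=10
  ....#|.  b1=0 t=2,i=9
  .....|#  b0=1 t=3,i=9
  bits 00010110100101101011111011010001 = 378978001

378978001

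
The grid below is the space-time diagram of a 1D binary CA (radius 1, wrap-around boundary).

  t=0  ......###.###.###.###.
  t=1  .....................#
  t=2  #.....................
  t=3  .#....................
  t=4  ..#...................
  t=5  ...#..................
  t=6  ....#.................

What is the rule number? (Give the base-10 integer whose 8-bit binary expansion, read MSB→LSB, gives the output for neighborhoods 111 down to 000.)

  [7] ### => .  t=0,i=7
  [6] ##. => .  t=0,i=8
  [5] #.# => .  t=0,i=9
  [4] #.. => #  t=0,i=21
  [3] .## => .  t=0,i=6
  [2] .#. => .  t=1,i=21
  [1] ..# => .  t=0,i=5
  [0] ... => .  t=0,i=0
  bits 00010000 = 16

16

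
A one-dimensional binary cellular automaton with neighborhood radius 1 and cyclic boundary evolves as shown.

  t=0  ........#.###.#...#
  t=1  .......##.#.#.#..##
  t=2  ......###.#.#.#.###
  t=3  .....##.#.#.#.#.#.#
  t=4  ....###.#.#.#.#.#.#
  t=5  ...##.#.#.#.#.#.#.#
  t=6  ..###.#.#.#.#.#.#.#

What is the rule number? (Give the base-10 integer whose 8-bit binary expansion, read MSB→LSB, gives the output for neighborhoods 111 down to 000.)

78

  ### -> .   bit 7 = 0  t=0,i=11
  ##. -> #   bit 6 = 1  t=0,i=12
  #.# -> .   bit 5 = 0  t=0,i=9
  #.. -> .   bit 4 = 0  t=0,i=0
  .## -> #   bit 3 = 1  t=0,i=10
  .#. -> #   bit 2 = 1  t=0,i=8
  ..# -> #   bit 1 = 1  t=0,i=7
  ... -> .   bit 0 = 0  t=0,i=1
  bits 01001110 = 78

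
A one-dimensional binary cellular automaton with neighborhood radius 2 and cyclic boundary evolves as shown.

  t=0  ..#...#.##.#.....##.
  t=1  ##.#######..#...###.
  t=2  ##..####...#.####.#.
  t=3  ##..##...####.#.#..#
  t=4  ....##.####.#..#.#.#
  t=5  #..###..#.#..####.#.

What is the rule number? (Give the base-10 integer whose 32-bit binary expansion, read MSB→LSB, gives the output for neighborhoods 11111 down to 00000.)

2688991212

  #####|#  b31=1 t=1,i=5
  ####.|.  b30=0 t=1,i=8
  ###.#|#  b29=1 t=1,i=18
  ###..|.  b28=0 t=1,i=9
  ##.##|.  b27=0 t=1,i=2
  ##.#.|.  b26=0 t=0,i=10
  ##..#|.  b25=0 t=1,i=10
  ##...|.  b24=0 t=0,i=19
  #.###|.  b23=0 t=1,i=3
  #.##.|#  b22=1 t=0,i=8
  #.#.#|.  b21=0 t=2,i=18
  #.#..|.  b20=0 t=0,i=11
  #..##|.  b19=0 t=2,i=3
  #..#.|#  b18=1 t=1,i=11
  #...#|#  b17=1 t=0,i=0
  #....|.  b16=0 t=0,i=13
  .####|#  b15=1 t=1,i=4
  .###.|.  b14=0 t=1,i=17
  .##.#|#  b13=1 t=0,i=9
  .##..|#  b12=1 t=0,i=18
  .#.##|#  b11=1 t=0,i=7
  .#.#.|#  b10=1 t=3,i=15
  .#..#|#  b9=1 t=3,i=17
  .#...|#  b8=1 t=0,i=3
  ..###|#  b7=1 t=1,i=16
  ..##.|#  b6=1 t=0,i=17
  ..#.#|#  b5=1 t=0,i=6
  ..#..|.  b4=0 t=0,i=2
  ...##|#  b3=1 t=0,i=16
  ...#.|#  b2=1 t=0,i=1
  ....#|.  b1=0 t=0,i=15
  .....|.  b0=0 t=0,i=14
  bits 10100000010001101011111111101100 = 2688991212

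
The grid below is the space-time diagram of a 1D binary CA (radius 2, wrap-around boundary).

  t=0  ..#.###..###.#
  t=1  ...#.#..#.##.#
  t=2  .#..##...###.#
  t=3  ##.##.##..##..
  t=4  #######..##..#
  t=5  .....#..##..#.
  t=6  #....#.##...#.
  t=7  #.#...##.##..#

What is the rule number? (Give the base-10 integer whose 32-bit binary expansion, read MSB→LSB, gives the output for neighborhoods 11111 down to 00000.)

  #####|.  b31=0 t=4,i=1
  ####.|#  b30=1 t=4,i=5
  ###.#|#  b29=1 t=0,i=11
  ###..|.  b28=0 t=0,i=6
  ##.##|#  b27=1 t=3,i=2
  ##.#.|.  b26=0 t=0,i=12
  ##..#|.  b25=0 t=0,i=7
  ##...|#  b24=1 t=2,i=6
  #.###|.  b23=0 t=0,i=4
  #.##.|#  b22=1 t=1,i=10
  #.#.#|.  b21=0 t=2,i=13
  #.#..|#  b20=1 t=0,i=13
  #..##|#  b19=1 t=0,i=8
  #..#.|.  b18=0 t=0,i=1
  #...#|#  b17=1 t=1,i=1
  #....|#  b16=1 t=5,i=0
  .####|.  b15=0 t=4,i=0
  .###.|#  b14=1 t=0,i=5
  .##.#|#  b13=1 t=1,i=11
  .##..|.  b12=0 t=2,i=5
  .#.##|#  b11=1 t=0,i=3
  .#.#.|#  b10=1 t=1,i=4
  .#..#|.  b9=0 t=0,i=0
  .#...|.  b8=0 t=1,i=0
  ..###|.  b7=0 t=0,i=9
  ..##.|#  b6=1 t=2,i=4
  ..#.#|.  b5=0 t=0,i=2
  ..#..|#  b4=1 t=5,i=5
  ...##|.  b3=0 t=2,i=8
  ...#.|.  b2=0 t=1,i=2
  ....#|.  b1=0 t=5,i=3
  .....|.  b0=0 t=5,i=1
  bits 01101001010110110110110001010000 = 1767599184

1767599184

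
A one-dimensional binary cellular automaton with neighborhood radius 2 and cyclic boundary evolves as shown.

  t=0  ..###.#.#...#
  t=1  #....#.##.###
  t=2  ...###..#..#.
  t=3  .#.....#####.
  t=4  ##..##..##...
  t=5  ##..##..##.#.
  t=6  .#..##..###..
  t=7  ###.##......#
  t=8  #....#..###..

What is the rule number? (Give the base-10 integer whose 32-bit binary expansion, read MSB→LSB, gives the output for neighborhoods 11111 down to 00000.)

  ##### -> #   bit 31 = 1  t=3,i=9
  ####. -> .   bit 30 = 0  t=1,i=12
  ###.# -> .   bit 29 = 0  t=0,i=4
  ###.. -> .   bit 28 = 0  t=1,i=0
  ##.## -> .   bit 27 = 0  t=1,i=9
  ##.#. -> #   bit 26 = 1  t=0,i=5
  ##..# -> .   bit 25 = 0  t=2,i=6
  ##... -> .   bit 24 = 0  t=1,i=1
  #.### -> .   bit 23 = 0  t=1,i=10
  #.##. -> .   bit 22 = 0  t=1,i=7
  #.#.# -> .   bit 21 = 0  t=0,i=6
  #.#.. -> #   bit 20 = 1  t=0,i=8
  #..## -> .   bit 19 = 0  t=0,i=1
  #..#. -> #   bit 18 = 1  t=2,i=7
  #...# -> #   bit 17 = 1  t=0,i=10
  #.... -> .   bit 16 = 0  t=1,i=2
  .#### -> #   bit 15 = 1  t=1,i=11
  .###. -> .   bit 14 = 0  t=0,i=3
  .##.# -> #   bit 13 = 1  t=1,i=8
  .##.. -> #   bit 12 = 1  t=4,i=1
  .#.## -> .   bit 11 = 0  t=1,i=6
  .#.#. -> #   bit 10 = 1  t=0,i=7
  .#..# -> #   bit 9 = 1  t=0,i=0
  .#... -> .   bit 8 = 0  t=0,i=9
  ..### -> .   bit 7 = 0  t=0,i=2
  ..##. -> #   bit 6 = 1  t=4,i=0
  ..#.# -> #   bit 5 = 1  t=1,i=5
  ..#.. -> #   bit 4 = 1  t=0,i=12
  ...## -> .   bit 3 = 0  t=2,i=2
  ...#. -> #   bit 2 = 1  t=0,i=11
  ....# -> #   bit 1 = 1  t=1,i=3
  ..... -> #   bit 0 = 1  t=3,i=4
  bits 10000100000101101011011001110111 = 2216081015

2216081015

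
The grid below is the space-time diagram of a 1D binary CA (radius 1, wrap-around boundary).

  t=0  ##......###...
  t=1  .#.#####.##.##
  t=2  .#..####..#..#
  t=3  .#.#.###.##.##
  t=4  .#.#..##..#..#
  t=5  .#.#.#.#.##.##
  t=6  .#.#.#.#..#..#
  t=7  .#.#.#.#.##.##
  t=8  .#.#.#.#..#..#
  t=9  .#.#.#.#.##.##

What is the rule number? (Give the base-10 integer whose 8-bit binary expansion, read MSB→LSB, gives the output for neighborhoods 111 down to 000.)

  ###|#  b7=1 t=0,i=9
  ##.|#  b6=1 t=0,i=1
  #.#|.  b5=0 t=1,i=0
  #..|.  b4=0 t=0,i=2
  .##|.  b3=0 t=0,i=0
  .#.|#  b2=1 t=1,i=1
  ..#|#  b1=1 t=0,i=7
  ...|#  b0=1 t=0,i=3
  bits 11000111 = 199

199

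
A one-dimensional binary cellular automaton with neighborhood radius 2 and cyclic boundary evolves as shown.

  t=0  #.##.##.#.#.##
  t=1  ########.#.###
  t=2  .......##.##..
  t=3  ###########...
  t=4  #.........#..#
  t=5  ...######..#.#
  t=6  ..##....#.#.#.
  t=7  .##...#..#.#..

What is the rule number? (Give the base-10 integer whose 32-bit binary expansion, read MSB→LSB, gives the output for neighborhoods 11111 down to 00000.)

1019506379

  ##### -> .   bit 31 = 0  t=1,i=0
  ####. -> .   bit 30 = 0  t=1,i=6
  ###.# -> #   bit 29 = 1  t=0,i=0
  ###.. -> #   bit 28 = 1  t=3,i=10
  ##.## -> #   bit 27 = 1  t=0,i=1
  ##.#. -> #   bit 26 = 1  t=0,i=7
  ##..# -> .   bit 25 = 0  t=5,i=9
  ##... -> .   bit 24 = 0  t=2,i=12
  #.### -> #   bit 23 = 1  t=0,i=12
  #.##. -> #   bit 22 = 1  t=0,i=2
  #.#.# -> .   bit 21 = 0  t=0,i=8
  #.#.. -> .   bit 20 = 0  t=5,i=13
  #..## -> .   bit 19 = 0  t=4,i=12
  #..#. -> #   bit 18 = 1  t=5,i=10
  #...# -> .   bit 17 = 0  t=3,i=12
  #.... -> .   bit 16 = 0  t=2,i=13
  .#### -> .   bit 15 = 0  t=1,i=12
  .###. -> #   bit 14 = 1  t=0,i=13
  .##.# -> #   bit 13 = 1  t=0,i=3
  .##.. -> .   bit 12 = 0  t=2,i=11
  .#.## -> #   bit 11 = 1  t=0,i=11
  .#.#. -> #   bit 10 = 1  t=0,i=9
  .#..# -> #   bit 9 = 1  t=4,i=11
  .#... -> .   bit 8 = 0  t=5,i=0
  ..### -> #   bit 7 = 1  t=3,i=0
  ..##. -> #   bit 6 = 1  t=2,i=7
  ..#.# -> .   bit 5 = 0  t=5,i=11
  ..#.. -> .   bit 4 = 0  t=4,i=10
  ...## -> #   bit 3 = 1  t=2,i=6
  ...#. -> .   bit 2 = 0  t=4,i=9
  ....# -> #   bit 1 = 1  t=2,i=5
  ..... -> #   bit 0 = 1  t=2,i=0
  bits 00111100110001000110111011001011 = 1019506379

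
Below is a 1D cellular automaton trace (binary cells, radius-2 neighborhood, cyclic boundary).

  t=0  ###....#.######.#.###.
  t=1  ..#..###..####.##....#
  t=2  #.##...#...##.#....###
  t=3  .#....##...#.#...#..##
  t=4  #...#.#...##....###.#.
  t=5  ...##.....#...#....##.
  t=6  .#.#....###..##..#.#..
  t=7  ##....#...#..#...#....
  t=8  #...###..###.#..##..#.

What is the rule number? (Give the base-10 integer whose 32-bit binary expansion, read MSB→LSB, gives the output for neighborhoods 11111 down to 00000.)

3693118070

  [31] ##### => #  t=0,i=11
  [30] ####. => #  t=0,i=13
  [29] ###.# => .  t=0,i=14
  [28] ###.. => #  t=0,i=2
  [27] ##.## => #  t=0,i=21
  [26] ##.#. => #  t=0,i=15
  [25] ##..# => .  t=1,i=8
  [24] ##... => .  t=0,i=3
  [23] #.### => .  t=0,i=0
  [22] #.##. => .  t=1,i=15
  [21] #.#.# => #  t=0,i=16
  [20] #.#.. => .  t=2,i=14
  [19] #..## => .  t=1,i=4
  [18] #..#. => .  t=1,i=1
  [17] #...# => .  t=2,i=5
  [16] #.... => .  t=0,i=4
  [15] .#### => #  t=0,i=10
  [14] .###. => .  t=0,i=1
  [13] .##.# => .  t=2,i=12
  [12] .##.. => .  t=1,i=16
  [11] .#.## => .  t=0,i=8
  [10] .#.#. => .  t=3,i=12
  [9] .#..# => #  t=1,i=0
  [8] .#... => .  t=2,i=8
  [7] ..### => .  t=1,i=5
  [6] ..##. => #  t=2,i=11
  [5] ..#.# => #  t=0,i=7
  [4] ..#.. => #  t=1,i=2
  [3] ...## => .  t=2,i=10
  [2] ...#. => #  t=0,i=6
  [1] ....# => #  t=0,i=5
  [0] ..... => .  t=5,i=7
  bits 11011100001000001000001001110110 = 3693118070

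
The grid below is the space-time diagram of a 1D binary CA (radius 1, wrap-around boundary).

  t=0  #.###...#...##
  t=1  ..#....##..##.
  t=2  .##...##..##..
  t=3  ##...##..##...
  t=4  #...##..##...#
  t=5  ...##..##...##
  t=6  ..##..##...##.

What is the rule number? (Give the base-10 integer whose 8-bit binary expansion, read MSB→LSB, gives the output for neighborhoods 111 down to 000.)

14

  ###|.  b7=0 t=0,i=3
  ##.|.  b6=0 t=0,i=0
  #.#|.  b5=0 t=0,i=1
  #..|.  b4=0 t=0,i=5
  .##|#  b3=1 t=0,i=2
  .#.|#  b2=1 t=0,i=8
  ..#|#  b1=1 t=0,i=7
  ...|.  b0=0 t=0,i=6
  bits 00001110 = 14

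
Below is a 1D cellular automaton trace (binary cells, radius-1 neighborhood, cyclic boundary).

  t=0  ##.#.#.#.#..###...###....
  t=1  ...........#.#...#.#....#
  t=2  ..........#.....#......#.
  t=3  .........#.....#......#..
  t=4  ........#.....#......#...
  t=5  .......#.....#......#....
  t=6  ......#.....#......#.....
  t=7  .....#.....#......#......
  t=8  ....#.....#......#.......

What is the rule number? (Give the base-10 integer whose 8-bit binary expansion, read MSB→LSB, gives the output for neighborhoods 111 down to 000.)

130

  [7] ### => #  t=0,i=13
  [6] ##. => .  t=0,i=1
  [5] #.# => .  t=0,i=2
  [4] #.. => .  t=0,i=10
  [3] .## => .  t=0,i=0
  [2] .#. => .  t=0,i=3
  [1] ..# => #  t=0,i=11
  [0] ... => .  t=0,i=16
  bits 10000010 = 130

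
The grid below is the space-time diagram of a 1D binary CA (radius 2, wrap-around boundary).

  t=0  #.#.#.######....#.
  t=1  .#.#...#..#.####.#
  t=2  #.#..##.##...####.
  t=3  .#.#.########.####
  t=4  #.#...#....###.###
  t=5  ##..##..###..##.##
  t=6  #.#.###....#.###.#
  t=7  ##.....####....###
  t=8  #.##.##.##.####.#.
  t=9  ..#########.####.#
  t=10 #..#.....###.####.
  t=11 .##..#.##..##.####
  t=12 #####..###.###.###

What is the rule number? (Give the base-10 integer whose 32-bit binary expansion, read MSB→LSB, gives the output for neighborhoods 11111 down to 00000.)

  #####|.  b31=0 t=0,i=8
  ####.|#  b30=1 t=0,i=10
  ###.#|#  b29=1 t=1,i=15
  ###..|.  b28=0 t=0,i=11
  ##.##|#  b27=1 t=2,i=7
  ##.#.|#  b26=1 t=1,i=16
  ##..#|#  b25=1 t=5,i=2
  ##...|#  b24=1 t=0,i=12
  #.###|.  b23=0 t=0,i=6
  #.##.|#  b22=1 t=2,i=8
  #.#.#|.  b21=0 t=0,i=0
  #.#..|.  b20=0 t=1,i=3
  #..##|.  b19=0 t=2,i=4
  #..#.|#  b18=1 t=1,i=9
  #...#|#  b17=1 t=1,i=5
  #....|#  b16=1 t=0,i=13
  .####|#  b15=1 t=0,i=7
  .###.|.  b14=0 t=4,i=12
  .##.#|#  b13=1 t=2,i=6
  .##..|#  b12=1 t=2,i=9
  .#.##|.  b11=0 t=0,i=5
  .#.#.|#  b10=1 t=0,i=1
  .#..#|#  b9=1 t=1,i=8
  .#...|.  b8=0 t=1,i=4
  ..###|.  b7=0 t=2,i=13
  ..##.|#  b6=1 t=2,i=5
  ..#.#|.  b5=0 t=0,i=16
  ..#..|.  b4=0 t=1,i=7
  ...##|#  b3=1 t=2,i=12
  ...#.|#  b2=1 t=0,i=15
  ....#|#  b1=1 t=0,i=14
  .....|.  b0=0 t=7,i=4
  bits 01101111010001111011011001001110 = 1866970702

1866970702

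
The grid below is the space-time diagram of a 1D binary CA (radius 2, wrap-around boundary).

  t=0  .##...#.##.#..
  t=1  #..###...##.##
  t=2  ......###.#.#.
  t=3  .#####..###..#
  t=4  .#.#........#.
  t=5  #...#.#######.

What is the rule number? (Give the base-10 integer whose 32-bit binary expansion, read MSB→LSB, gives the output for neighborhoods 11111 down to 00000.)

  #####|#  b31=1 t=3,i=3
  ####.|.  b30=0 t=3,i=4
  ###.#|#  b29=1 t=2,i=8
  ###..|.  b28=0 t=1,i=0
  ##.##|.  b27=0 t=1,i=11
  ##.#.|#  b26=1 t=0,i=10
  ##..#|.  b25=0 t=1,i=1
  ##...|#  b24=1 t=0,i=3
  #.###|#  b23=1 t=1,i=12
  #.##.|.  b22=0 t=0,i=8
  #.#.#|#  b21=1 t=2,i=10
  #.#..|.  b20=0 t=0,i=11
  #..##|.  b19=0 t=1,i=2
  #..#.|#  b18=1 t=3,i=12
  #...#|#  b17=1 t=0,i=4
  #....|.  b16=0 t=2,i=0
  .####|.  b15=0 t=3,i=2
  .###.|.  b14=0 t=1,i=4
  .##.#|#  b13=1 t=0,i=9
  .##..|.  b12=0 t=0,i=2
  .#.##|.  b11=0 t=0,i=7
  .#.#.|.  b10=0 t=2,i=11
  .#..#|.  b9=0 t=4,i=13
  .#...|#  b8=1 t=0,i=12
  ..###|.  b7=0 t=1,i=3
  ..##.|.  b6=0 t=0,i=1
  ..#.#|.  b5=0 t=0,i=6
  ..#..|#  b4=1 t=4,i=12
  ...##|#  b3=1 t=0,i=0
  ...#.|#  b2=1 t=0,i=5
  ....#|#  b1=1 t=2,i=4
  .....|#  b0=1 t=2,i=1
  bits 10100101101001100010000100011111 = 2779128095

2779128095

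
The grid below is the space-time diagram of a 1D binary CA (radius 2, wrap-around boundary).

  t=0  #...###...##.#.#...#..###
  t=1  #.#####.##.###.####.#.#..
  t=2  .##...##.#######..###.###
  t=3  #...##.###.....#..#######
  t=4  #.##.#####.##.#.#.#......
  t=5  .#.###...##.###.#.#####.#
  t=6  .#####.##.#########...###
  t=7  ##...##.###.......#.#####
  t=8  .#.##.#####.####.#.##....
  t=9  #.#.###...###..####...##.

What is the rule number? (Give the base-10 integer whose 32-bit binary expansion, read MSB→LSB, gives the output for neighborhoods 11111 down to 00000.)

  ##### -> .   bit 31 = 0  t=1,i=4
  ####. -> .   bit 30 = 0  t=0,i=24
  ###.# -> #   bit 29 = 1  t=1,i=6
  ###.. -> #   bit 28 = 1  t=0,i=0
  ##.## -> #   bit 27 = 1  t=1,i=7
  ##.#. -> #   bit 26 = 1  t=0,i=12
  ##..# -> .   bit 25 = 0  t=2,i=16
  ##... -> .   bit 24 = 0  t=0,i=1
  #.### -> #   bit 23 = 1  t=1,i=2
  #.##. -> .   bit 22 = 0  t=1,i=8
  #.#.# -> #   bit 21 = 1  t=0,i=13
  #.#.. -> #   bit 20 = 1  t=0,i=15
  #..## -> .   bit 19 = 0  t=0,i=21
  #..#. -> #   bit 18 = 1  t=1,i=24
  #...# -> #   bit 17 = 1  t=0,i=2
  #.... -> #   bit 16 = 1  t=3,i=11
  .#### -> .   bit 15 = 0  t=0,i=23
  .###. -> #   bit 14 = 1  t=0,i=5
  .##.# -> #   bit 13 = 1  t=0,i=11
  .##.. -> .   bit 12 = 0  t=2,i=2
  .#.## -> #   bit 11 = 1  t=1,i=1
  .#.#. -> .   bit 10 = 0  t=0,i=14
  .#..# -> #   bit 9 = 1  t=0,i=20
  .#... -> #   bit 8 = 1  t=0,i=16
  ..### -> #   bit 7 = 1  t=0,i=4
  ..##. -> .   bit 6 = 0  t=0,i=10
  ..#.# -> .   bit 5 = 0  t=1,i=0
  ..#.. -> .   bit 4 = 0  t=0,i=19
  ...## -> #   bit 3 = 1  t=0,i=3
  ...#. -> #   bit 2 = 1  t=0,i=18
  ....# -> .   bit 1 = 0  t=3,i=13
  ..... -> #   bit 0 = 1  t=3,i=12
  bits 00111100101101110110101110001101 = 1018653581

1018653581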